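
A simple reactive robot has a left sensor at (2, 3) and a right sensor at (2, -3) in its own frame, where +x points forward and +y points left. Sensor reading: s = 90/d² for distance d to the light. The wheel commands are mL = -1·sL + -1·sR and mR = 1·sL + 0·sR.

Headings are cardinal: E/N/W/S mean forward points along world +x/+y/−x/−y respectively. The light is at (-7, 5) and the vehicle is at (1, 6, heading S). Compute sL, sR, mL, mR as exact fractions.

left sensor world pos  = (4, 4); dL² = 122
right sensor world pos = (-2, 4); dR² = 26
sL = 90/122 = 45/61
sR = 90/26 = 45/13
mL = -1·sL + -1·sR = -3330/793
mR = 1·sL + 0·sR = 45/61

45/61 45/13 -3330/793 45/61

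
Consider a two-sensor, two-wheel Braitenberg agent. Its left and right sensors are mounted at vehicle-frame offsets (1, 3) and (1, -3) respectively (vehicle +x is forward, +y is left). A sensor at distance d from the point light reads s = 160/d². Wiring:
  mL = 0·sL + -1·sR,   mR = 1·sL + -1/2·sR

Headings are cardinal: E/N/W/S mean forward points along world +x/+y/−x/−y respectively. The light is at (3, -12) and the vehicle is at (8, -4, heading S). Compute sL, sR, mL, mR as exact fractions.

160/113 160/53 -160/53 -560/5989

left sensor world pos  = (11, -5); dL² = 113
right sensor world pos = (5, -5); dR² = 53
sL = 160/113 = 160/113
sR = 160/53 = 160/53
mL = 0·sL + -1·sR = -160/53
mR = 1·sL + -1/2·sR = -560/5989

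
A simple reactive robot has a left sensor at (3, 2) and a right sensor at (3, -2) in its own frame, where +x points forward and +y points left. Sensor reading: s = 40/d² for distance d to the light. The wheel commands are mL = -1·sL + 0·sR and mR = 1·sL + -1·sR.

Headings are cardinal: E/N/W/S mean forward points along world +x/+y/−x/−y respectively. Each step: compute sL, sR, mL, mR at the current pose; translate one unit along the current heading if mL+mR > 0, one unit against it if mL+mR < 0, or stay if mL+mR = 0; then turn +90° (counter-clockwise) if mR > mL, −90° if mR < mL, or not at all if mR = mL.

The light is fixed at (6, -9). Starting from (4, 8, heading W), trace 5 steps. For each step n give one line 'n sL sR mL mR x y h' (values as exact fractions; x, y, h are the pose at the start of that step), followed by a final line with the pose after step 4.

0 4/25 20/193 -4/25 272/4825 4 8 W
1 40/197 8/41 -40/197 64/8077 5 8 S
2 10/101 2/13 -10/101 -72/1313 5 9 E
3 40/457 40/441 -40/457 -640/201537 4 9 N
4 4/25 20/193 -4/25 272/4825 4 8 W
final 5 8 S

n=0: pose=(4,8,W); sL=4/25, sR=20/193; mL=-4/25, mR=272/4825; mL+mR=-20/193 → advance -1; mR−mL=1044/4825 → turn +1·90°
n=1: pose=(5,8,S); sL=40/197, sR=8/41; mL=-40/197, mR=64/8077; mL+mR=-8/41 → advance -1; mR−mL=1704/8077 → turn +1·90°
n=2: pose=(5,9,E); sL=10/101, sR=2/13; mL=-10/101, mR=-72/1313; mL+mR=-2/13 → advance -1; mR−mL=58/1313 → turn +1·90°
n=3: pose=(4,9,N); sL=40/457, sR=40/441; mL=-40/457, mR=-640/201537; mL+mR=-40/441 → advance -1; mR−mL=17000/201537 → turn +1·90°
n=4: pose=(4,8,W); sL=4/25, sR=20/193; mL=-4/25, mR=272/4825; mL+mR=-20/193 → advance -1; mR−mL=1044/4825 → turn +1·90°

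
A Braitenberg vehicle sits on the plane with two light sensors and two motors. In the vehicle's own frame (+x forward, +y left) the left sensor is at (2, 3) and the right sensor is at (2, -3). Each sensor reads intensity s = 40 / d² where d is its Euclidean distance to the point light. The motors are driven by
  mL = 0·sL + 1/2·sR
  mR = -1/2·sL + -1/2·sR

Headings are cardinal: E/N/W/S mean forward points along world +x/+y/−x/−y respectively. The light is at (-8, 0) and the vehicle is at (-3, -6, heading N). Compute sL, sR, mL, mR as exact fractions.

left sensor world pos  = (-6, -4); dL² = 20
right sensor world pos = (0, -4); dR² = 80
sL = 40/20 = 2
sR = 40/80 = 1/2
mL = 0·sL + 1/2·sR = 1/4
mR = -1/2·sL + -1/2·sR = -5/4

2 1/2 1/4 -5/4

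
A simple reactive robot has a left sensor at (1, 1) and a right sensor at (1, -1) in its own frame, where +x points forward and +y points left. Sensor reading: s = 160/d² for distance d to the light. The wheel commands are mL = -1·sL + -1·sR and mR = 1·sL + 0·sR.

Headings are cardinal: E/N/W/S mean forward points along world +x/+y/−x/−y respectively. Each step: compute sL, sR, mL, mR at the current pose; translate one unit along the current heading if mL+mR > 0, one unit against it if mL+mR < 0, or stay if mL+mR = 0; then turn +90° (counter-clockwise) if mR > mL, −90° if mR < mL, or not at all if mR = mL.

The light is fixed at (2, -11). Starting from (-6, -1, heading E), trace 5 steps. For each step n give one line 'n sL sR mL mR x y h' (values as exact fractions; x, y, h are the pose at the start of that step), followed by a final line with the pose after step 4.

n=0: pose=(-6,-1,E); sL=16/17, sR=16/13; mL=-480/221, mR=16/17; mL+mR=-16/13 → advance -1; mR−mL=688/221 → turn +1·90°
n=1: pose=(-7,-1,N); sL=160/221, sR=32/37; mL=-12992/8177, mR=160/221; mL+mR=-32/37 → advance -1; mR−mL=18912/8177 → turn +1·90°
n=2: pose=(-7,-2,W); sL=40/41, sR=4/5; mL=-364/205, mR=40/41; mL+mR=-4/5 → advance -1; mR−mL=564/205 → turn +1·90°
n=3: pose=(-6,-2,S); sL=160/113, sR=32/29; mL=-8256/3277, mR=160/113; mL+mR=-32/29 → advance -1; mR−mL=12896/3277 → turn +1·90°
n=4: pose=(-6,-1,E); sL=16/17, sR=16/13; mL=-480/221, mR=16/17; mL+mR=-16/13 → advance -1; mR−mL=688/221 → turn +1·90°

0 16/17 16/13 -480/221 16/17 -6 -1 E
1 160/221 32/37 -12992/8177 160/221 -7 -1 N
2 40/41 4/5 -364/205 40/41 -7 -2 W
3 160/113 32/29 -8256/3277 160/113 -6 -2 S
4 16/17 16/13 -480/221 16/17 -6 -1 E
final -7 -1 N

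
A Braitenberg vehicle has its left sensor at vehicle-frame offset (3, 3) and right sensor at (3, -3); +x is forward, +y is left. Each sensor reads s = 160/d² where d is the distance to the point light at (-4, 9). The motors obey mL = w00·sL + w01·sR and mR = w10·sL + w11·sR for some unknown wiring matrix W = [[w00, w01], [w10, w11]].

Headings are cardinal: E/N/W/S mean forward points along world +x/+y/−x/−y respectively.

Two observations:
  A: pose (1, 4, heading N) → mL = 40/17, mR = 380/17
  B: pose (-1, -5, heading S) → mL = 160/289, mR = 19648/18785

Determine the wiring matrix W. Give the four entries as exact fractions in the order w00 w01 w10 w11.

0 1 1 1

obs A: pose=(1,4,N) → sL=20, sR=40/17, mL=40/17, mR=380/17
obs B: pose=(-1,-5,S) → sL=32/65, sR=160/289, mL=160/289, mR=19648/18785
sensor matrix S = [[20, 40/17], [32/65, 160/289]]; det S = 37248/3757
solve [mL_A; mL_B] = S·[w00; w01] and [mR_A; mR_B] = S·[w10; w11]:
  w00 = 0, w01 = 1, w10 = 1, w11 = 1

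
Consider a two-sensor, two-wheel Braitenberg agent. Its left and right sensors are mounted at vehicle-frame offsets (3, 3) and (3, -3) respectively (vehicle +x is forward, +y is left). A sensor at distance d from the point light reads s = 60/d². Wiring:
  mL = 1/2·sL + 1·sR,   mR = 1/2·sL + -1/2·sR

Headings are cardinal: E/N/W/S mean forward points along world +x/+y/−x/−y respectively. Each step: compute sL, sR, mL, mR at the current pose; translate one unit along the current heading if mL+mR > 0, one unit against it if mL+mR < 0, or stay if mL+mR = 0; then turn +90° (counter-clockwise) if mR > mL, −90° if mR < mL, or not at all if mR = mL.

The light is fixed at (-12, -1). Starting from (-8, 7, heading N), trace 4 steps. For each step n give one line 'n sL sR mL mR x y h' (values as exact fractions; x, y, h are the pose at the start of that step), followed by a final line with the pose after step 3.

0 30/61 6/17 621/1037 72/1037 -8 7 N
1 60/193 12/17 2826/3281 -648/3281 -8 8 E
2 3/5 3/2 9/5 -9/20 -7 8 S
3 60/29 12/25 1098/725 576/725 -7 7 W
final -8 7 N

n=0: pose=(-8,7,N); sL=30/61, sR=6/17; mL=621/1037, mR=72/1037; mL+mR=693/1037 → advance +1; mR−mL=-9/17 → turn -1·90°
n=1: pose=(-8,8,E); sL=60/193, sR=12/17; mL=2826/3281, mR=-648/3281; mL+mR=2178/3281 → advance +1; mR−mL=-18/17 → turn -1·90°
n=2: pose=(-7,8,S); sL=3/5, sR=3/2; mL=9/5, mR=-9/20; mL+mR=27/20 → advance +1; mR−mL=-9/4 → turn -1·90°
n=3: pose=(-7,7,W); sL=60/29, sR=12/25; mL=1098/725, mR=576/725; mL+mR=1674/725 → advance +1; mR−mL=-18/25 → turn -1·90°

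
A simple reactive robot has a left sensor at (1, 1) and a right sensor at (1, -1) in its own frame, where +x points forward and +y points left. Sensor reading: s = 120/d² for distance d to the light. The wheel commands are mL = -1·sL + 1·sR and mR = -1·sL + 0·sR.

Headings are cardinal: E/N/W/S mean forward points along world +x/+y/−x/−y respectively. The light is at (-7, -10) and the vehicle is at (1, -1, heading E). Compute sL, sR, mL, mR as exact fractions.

120/181 24/29 864/5249 -120/181

left sensor world pos  = (2, 0); dL² = 181
right sensor world pos = (2, -2); dR² = 145
sL = 120/181 = 120/181
sR = 120/145 = 24/29
mL = -1·sL + 1·sR = 864/5249
mR = -1·sL + 0·sR = -120/181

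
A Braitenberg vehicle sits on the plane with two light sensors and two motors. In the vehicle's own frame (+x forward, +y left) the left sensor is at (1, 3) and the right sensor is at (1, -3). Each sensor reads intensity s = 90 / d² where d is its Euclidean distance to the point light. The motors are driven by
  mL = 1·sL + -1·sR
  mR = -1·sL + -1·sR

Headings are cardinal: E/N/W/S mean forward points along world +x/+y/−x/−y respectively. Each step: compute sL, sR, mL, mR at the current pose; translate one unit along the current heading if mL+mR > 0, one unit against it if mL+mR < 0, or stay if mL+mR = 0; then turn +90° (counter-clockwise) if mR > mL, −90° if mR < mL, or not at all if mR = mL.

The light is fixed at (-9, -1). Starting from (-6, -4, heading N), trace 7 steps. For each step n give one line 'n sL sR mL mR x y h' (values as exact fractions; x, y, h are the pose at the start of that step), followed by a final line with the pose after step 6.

n=0: pose=(-6,-4,N); sL=45/2, sR=9/4; mL=81/4, mR=-99/4; mL+mR=-9/2 → advance -1; mR−mL=-45 → turn -1·90°
n=1: pose=(-6,-5,E); sL=90/17, sR=18/13; mL=864/221, mR=-1476/221; mL+mR=-36/13 → advance -1; mR−mL=-180/17 → turn -1·90°
n=2: pose=(-7,-5,S); sL=9/5, sR=45/13; mL=-108/65, mR=-342/65; mL+mR=-90/13 → advance -1; mR−mL=-18/5 → turn -1·90°
n=3: pose=(-7,-4,W); sL=90/37, sR=90; mL=-3240/37, mR=-3420/37; mL+mR=-180 → advance -1; mR−mL=-180/37 → turn -1·90°
n=4: pose=(-6,-4,N); sL=45/2, sR=9/4; mL=81/4, mR=-99/4; mL+mR=-9/2 → advance -1; mR−mL=-45 → turn -1·90°
n=5: pose=(-6,-5,E); sL=90/17, sR=18/13; mL=864/221, mR=-1476/221; mL+mR=-36/13 → advance -1; mR−mL=-180/17 → turn -1·90°
n=6: pose=(-7,-5,S); sL=9/5, sR=45/13; mL=-108/65, mR=-342/65; mL+mR=-90/13 → advance -1; mR−mL=-18/5 → turn -1·90°

0 45/2 9/4 81/4 -99/4 -6 -4 N
1 90/17 18/13 864/221 -1476/221 -6 -5 E
2 9/5 45/13 -108/65 -342/65 -7 -5 S
3 90/37 90 -3240/37 -3420/37 -7 -4 W
4 45/2 9/4 81/4 -99/4 -6 -4 N
5 90/17 18/13 864/221 -1476/221 -6 -5 E
6 9/5 45/13 -108/65 -342/65 -7 -5 S
final -7 -4 W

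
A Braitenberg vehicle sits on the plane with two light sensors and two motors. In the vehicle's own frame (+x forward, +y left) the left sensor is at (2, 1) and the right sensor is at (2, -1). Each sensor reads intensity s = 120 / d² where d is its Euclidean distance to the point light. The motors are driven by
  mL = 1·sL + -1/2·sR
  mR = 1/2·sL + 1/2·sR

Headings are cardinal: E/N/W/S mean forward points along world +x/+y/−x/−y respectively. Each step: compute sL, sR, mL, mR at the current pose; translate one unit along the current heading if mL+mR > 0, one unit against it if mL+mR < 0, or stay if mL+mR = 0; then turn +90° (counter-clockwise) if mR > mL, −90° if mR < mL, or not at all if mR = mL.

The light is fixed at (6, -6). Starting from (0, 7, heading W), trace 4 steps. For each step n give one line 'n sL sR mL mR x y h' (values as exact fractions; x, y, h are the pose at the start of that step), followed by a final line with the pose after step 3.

0 15/26 6/13 9/26 27/52 0 7 W
1 120/157 24/37 2556/5809 4104/5809 -1 7 S
2 60/97 60/73 1470/7081 5100/7081 -1 6 E
3 24/49 120/221 2364/10829 5592/10829 0 6 N
final 0 7 W

n=0: pose=(0,7,W); sL=15/26, sR=6/13; mL=9/26, mR=27/52; mL+mR=45/52 → advance +1; mR−mL=9/52 → turn +1·90°
n=1: pose=(-1,7,S); sL=120/157, sR=24/37; mL=2556/5809, mR=4104/5809; mL+mR=180/157 → advance +1; mR−mL=1548/5809 → turn +1·90°
n=2: pose=(-1,6,E); sL=60/97, sR=60/73; mL=1470/7081, mR=5100/7081; mL+mR=90/97 → advance +1; mR−mL=3630/7081 → turn +1·90°
n=3: pose=(0,6,N); sL=24/49, sR=120/221; mL=2364/10829, mR=5592/10829; mL+mR=36/49 → advance +1; mR−mL=3228/10829 → turn +1·90°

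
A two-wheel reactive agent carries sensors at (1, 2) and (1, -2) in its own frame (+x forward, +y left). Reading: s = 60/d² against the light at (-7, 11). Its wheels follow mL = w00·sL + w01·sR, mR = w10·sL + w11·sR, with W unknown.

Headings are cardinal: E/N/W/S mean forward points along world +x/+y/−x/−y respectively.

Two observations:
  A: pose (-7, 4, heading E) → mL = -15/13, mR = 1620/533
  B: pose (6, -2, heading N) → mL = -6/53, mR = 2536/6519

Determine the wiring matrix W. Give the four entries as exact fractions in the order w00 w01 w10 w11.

obs A: pose=(-7,4,E) → sL=30/13, sR=30/41, mL=-15/13, mR=1620/533
obs B: pose=(6,-2,N) → sL=12/53, sR=20/123, mL=-6/53, mR=2536/6519
sensor matrix S = [[30/13, 30/41], [12/53, 20/123]]; det S = 5920/28249
solve [mL_A; mL_B] = S·[w00; w01] and [mR_A; mR_B] = S·[w10; w11]:
  w00 = -1/2, w01 = 0, w10 = 1, w11 = 1

-1/2 0 1 1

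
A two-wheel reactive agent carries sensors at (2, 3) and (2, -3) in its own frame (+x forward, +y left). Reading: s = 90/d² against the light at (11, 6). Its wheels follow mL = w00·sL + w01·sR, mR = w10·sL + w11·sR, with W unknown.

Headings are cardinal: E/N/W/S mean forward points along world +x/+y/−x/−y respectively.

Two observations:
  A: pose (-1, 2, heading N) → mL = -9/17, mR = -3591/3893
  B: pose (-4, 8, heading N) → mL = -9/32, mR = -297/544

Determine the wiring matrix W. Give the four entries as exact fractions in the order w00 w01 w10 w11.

0 -1/2 -1 -1/2

obs A: pose=(-1,2,N) → sL=90/229, sR=18/17, mL=-9/17, mR=-3591/3893
obs B: pose=(-4,8,N) → sL=9/34, sR=9/16, mL=-9/32, mR=-297/544
sensor matrix S = [[90/229, 18/17], [9/34, 9/16]]; det S = -31347/529448
solve [mL_A; mL_B] = S·[w00; w01] and [mR_A; mR_B] = S·[w10; w11]:
  w00 = 0, w01 = -1/2, w10 = -1, w11 = -1/2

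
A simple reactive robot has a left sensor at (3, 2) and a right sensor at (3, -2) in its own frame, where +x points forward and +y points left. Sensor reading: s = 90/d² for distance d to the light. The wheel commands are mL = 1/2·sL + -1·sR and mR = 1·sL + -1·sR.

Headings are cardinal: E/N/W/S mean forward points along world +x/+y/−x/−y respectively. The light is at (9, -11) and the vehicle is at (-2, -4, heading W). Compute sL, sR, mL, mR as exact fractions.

left sensor world pos  = (-5, -6); dL² = 221
right sensor world pos = (-5, -2); dR² = 277
sL = 90/221 = 90/221
sR = 90/277 = 90/277
mL = 1/2·sL + -1·sR = -7425/61217
mR = 1·sL + -1·sR = 5040/61217

90/221 90/277 -7425/61217 5040/61217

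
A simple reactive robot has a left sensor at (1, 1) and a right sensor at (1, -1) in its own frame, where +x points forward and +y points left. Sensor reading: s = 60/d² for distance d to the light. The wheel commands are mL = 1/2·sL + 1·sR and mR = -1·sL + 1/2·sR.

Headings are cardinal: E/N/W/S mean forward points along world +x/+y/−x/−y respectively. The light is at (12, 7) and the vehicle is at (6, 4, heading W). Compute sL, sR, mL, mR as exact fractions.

12/13 60/53 1098/689 -246/689

left sensor world pos  = (5, 3); dL² = 65
right sensor world pos = (5, 5); dR² = 53
sL = 60/65 = 12/13
sR = 60/53 = 60/53
mL = 1/2·sL + 1·sR = 1098/689
mR = -1·sL + 1/2·sR = -246/689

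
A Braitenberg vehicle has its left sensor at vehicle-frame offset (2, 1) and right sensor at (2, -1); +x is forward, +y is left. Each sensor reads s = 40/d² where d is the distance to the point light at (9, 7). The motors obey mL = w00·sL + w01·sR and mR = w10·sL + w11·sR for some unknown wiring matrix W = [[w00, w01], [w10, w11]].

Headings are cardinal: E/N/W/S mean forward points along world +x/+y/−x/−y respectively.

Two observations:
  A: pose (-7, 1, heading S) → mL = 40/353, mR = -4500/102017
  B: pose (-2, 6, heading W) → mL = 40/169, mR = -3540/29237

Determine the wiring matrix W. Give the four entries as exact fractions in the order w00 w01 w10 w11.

obs A: pose=(-7,1,S) → sL=40/289, sR=40/353, mL=40/353, mR=-4500/102017
obs B: pose=(-2,6,W) → sL=40/173, sR=40/169, mL=40/169, mR=-3540/29237
sensor matrix S = [[40/289, 40/353], [40/173, 40/169]]; det S = 19564800/2982671029
solve [mL_A; mL_B] = S·[w00; w01] and [mR_A; mR_B] = S·[w10; w11]:
  w00 = 0, w01 = 1, w10 = 1/2, w11 = -1

0 1 1/2 -1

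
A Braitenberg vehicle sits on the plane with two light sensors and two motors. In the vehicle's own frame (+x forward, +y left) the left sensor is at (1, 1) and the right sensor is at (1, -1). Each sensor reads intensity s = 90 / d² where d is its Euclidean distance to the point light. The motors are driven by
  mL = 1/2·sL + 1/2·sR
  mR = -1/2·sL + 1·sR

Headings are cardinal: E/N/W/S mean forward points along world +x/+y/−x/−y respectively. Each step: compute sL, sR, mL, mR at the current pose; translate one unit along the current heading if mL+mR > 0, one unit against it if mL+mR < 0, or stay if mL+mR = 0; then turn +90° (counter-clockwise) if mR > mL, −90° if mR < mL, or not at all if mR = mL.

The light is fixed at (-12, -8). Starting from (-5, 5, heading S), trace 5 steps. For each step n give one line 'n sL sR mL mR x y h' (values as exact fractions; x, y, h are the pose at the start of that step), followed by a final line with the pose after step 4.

0 45/104 1/2 97/208 59/208 -5 5 S
1 90/157 18/41 3258/6437 981/6437 -5 4 W
2 45/97 45/109 4635/10573 3825/21146 -6 4 N
3 18/49 90/193 3942/9457 2673/9457 -6 5 E
4 45/104 1/2 97/208 59/208 -5 5 S
final -5 4 W

n=0: pose=(-5,5,S); sL=45/104, sR=1/2; mL=97/208, mR=59/208; mL+mR=3/4 → advance +1; mR−mL=-19/104 → turn -1·90°
n=1: pose=(-5,4,W); sL=90/157, sR=18/41; mL=3258/6437, mR=981/6437; mL+mR=27/41 → advance +1; mR−mL=-2277/6437 → turn -1·90°
n=2: pose=(-6,4,N); sL=45/97, sR=45/109; mL=4635/10573, mR=3825/21146; mL+mR=135/218 → advance +1; mR−mL=-5445/21146 → turn -1·90°
n=3: pose=(-6,5,E); sL=18/49, sR=90/193; mL=3942/9457, mR=2673/9457; mL+mR=135/193 → advance +1; mR−mL=-1269/9457 → turn -1·90°
n=4: pose=(-5,5,S); sL=45/104, sR=1/2; mL=97/208, mR=59/208; mL+mR=3/4 → advance +1; mR−mL=-19/104 → turn -1·90°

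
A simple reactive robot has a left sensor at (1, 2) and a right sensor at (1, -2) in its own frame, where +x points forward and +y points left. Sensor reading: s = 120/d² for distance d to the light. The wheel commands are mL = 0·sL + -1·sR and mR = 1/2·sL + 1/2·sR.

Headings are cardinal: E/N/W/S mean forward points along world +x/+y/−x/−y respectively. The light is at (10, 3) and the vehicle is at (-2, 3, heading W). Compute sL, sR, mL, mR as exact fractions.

left sensor world pos  = (-3, 1); dL² = 173
right sensor world pos = (-3, 5); dR² = 173
sL = 120/173 = 120/173
sR = 120/173 = 120/173
mL = 0·sL + -1·sR = -120/173
mR = 1/2·sL + 1/2·sR = 120/173

120/173 120/173 -120/173 120/173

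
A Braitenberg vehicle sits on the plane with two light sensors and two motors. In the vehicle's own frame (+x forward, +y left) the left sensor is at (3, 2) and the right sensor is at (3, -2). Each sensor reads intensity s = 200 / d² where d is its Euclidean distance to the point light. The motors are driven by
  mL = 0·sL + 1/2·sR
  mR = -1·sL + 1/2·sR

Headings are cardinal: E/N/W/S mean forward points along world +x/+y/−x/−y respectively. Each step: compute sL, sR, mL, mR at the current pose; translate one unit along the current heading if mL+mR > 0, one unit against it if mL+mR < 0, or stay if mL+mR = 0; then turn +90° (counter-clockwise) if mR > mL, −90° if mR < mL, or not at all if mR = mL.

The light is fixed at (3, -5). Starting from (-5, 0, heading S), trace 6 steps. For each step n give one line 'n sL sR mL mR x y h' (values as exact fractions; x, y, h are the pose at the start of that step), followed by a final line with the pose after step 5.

n=0: pose=(-5,0,S); sL=5, sR=25/13; mL=25/26, mR=-105/26; mL+mR=-40/13 → advance -1; mR−mL=-5 → turn -1·90°
n=1: pose=(-5,1,W); sL=200/137, sR=40/37; mL=20/37, mR=-4660/5069; mL+mR=-1920/5069 → advance -1; mR−mL=-200/137 → turn -1·90°
n=2: pose=(-4,1,N); sL=100/81, sR=100/53; mL=50/53, mR=-1250/4293; mL+mR=2800/4293 → advance +1; mR−mL=-100/81 → turn -1·90°
n=3: pose=(-4,2,E); sL=200/97, sR=200/41; mL=100/41, mR=1500/3977; mL+mR=11200/3977 → advance +1; mR−mL=-200/97 → turn -1·90°
n=4: pose=(-3,2,S); sL=25/4, sR=5/2; mL=5/4, mR=-5; mL+mR=-15/4 → advance -1; mR−mL=-25/4 → turn -1·90°
n=5: pose=(-3,3,W); sL=200/117, sR=200/181; mL=100/181, mR=-24500/21177; mL+mR=-12800/21177 → advance -1; mR−mL=-200/117 → turn -1·90°

0 5 25/13 25/26 -105/26 -5 0 S
1 200/137 40/37 20/37 -4660/5069 -5 1 W
2 100/81 100/53 50/53 -1250/4293 -4 1 N
3 200/97 200/41 100/41 1500/3977 -4 2 E
4 25/4 5/2 5/4 -5 -3 2 S
5 200/117 200/181 100/181 -24500/21177 -3 3 W
final -2 3 N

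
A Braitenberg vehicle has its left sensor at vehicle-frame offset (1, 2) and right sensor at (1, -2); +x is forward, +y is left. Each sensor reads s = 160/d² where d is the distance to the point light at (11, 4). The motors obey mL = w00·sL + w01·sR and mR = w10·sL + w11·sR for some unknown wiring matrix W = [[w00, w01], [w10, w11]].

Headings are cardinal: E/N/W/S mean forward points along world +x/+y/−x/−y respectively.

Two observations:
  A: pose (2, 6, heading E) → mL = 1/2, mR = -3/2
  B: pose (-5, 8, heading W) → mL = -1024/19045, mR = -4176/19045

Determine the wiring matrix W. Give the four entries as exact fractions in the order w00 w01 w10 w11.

obs A: pose=(2,6,E) → sL=2, sR=5/2, mL=1/2, mR=-3/2
obs B: pose=(-5,8,W) → sL=160/293, sR=32/65, mL=-1024/19045, mR=-4176/19045
sensor matrix S = [[2, 5/2], [160/293, 32/65]]; det S = -7248/19045
solve [mL_A; mL_B] = S·[w00; w01] and [mR_A; mR_B] = S·[w10; w11]:
  w00 = -1, w01 = 1, w10 = 1/2, w11 = -1

-1 1 1/2 -1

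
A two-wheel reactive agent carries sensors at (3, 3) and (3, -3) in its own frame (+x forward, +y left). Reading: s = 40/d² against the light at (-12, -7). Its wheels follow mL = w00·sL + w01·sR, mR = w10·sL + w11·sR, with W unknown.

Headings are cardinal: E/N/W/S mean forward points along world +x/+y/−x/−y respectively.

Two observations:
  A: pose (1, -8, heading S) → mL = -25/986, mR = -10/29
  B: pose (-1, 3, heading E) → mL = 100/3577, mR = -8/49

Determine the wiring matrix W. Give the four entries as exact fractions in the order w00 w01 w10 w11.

obs A: pose=(1,-8,S) → sL=5/34, sR=10/29, mL=-25/986, mR=-10/29
obs B: pose=(-1,3,E) → sL=8/73, sR=8/49, mL=100/3577, mR=-8/49
sensor matrix S = [[5/34, 10/29], [8/73, 8/49]]; det S = -24300/1763461
solve [mL_A; mL_B] = S·[w00; w01] and [mR_A; mR_B] = S·[w10; w11]:
  w00 = 1, w01 = -1/2, w10 = 0, w11 = -1

1 -1/2 0 -1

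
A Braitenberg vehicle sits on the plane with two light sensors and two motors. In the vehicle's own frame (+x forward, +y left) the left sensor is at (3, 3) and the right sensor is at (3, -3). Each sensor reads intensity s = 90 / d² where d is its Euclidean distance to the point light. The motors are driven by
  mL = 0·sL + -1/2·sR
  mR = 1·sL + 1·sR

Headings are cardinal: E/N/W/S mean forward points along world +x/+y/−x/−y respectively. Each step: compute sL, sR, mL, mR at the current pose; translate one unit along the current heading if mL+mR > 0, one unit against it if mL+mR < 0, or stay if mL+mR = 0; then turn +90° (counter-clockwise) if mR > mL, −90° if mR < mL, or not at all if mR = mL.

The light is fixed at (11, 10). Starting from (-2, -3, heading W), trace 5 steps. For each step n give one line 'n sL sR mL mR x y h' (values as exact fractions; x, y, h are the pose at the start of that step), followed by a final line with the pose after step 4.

0 45/256 45/178 -45/356 9765/22784 -2 -3 W
1 90/377 18/109 -9/109 16596/41093 -3 -3 S
2 45/121 9/41 -9/82 2934/4961 -3 -4 E
3 90/377 90/221 -45/221 4140/6409 -2 -4 N
4 45/256 45/178 -45/356 9765/22784 -2 -3 W
final -3 -3 S

n=0: pose=(-2,-3,W); sL=45/256, sR=45/178; mL=-45/356, mR=9765/22784; mL+mR=6885/22784 → advance +1; mR−mL=12645/22784 → turn +1·90°
n=1: pose=(-3,-3,S); sL=90/377, sR=18/109; mL=-9/109, mR=16596/41093; mL+mR=13203/41093 → advance +1; mR−mL=19989/41093 → turn +1·90°
n=2: pose=(-3,-4,E); sL=45/121, sR=9/41; mL=-9/82, mR=2934/4961; mL+mR=4779/9922 → advance +1; mR−mL=6957/9922 → turn +1·90°
n=3: pose=(-2,-4,N); sL=90/377, sR=90/221; mL=-45/221, mR=4140/6409; mL+mR=2835/6409 → advance +1; mR−mL=5445/6409 → turn +1·90°
n=4: pose=(-2,-3,W); sL=45/256, sR=45/178; mL=-45/356, mR=9765/22784; mL+mR=6885/22784 → advance +1; mR−mL=12645/22784 → turn +1·90°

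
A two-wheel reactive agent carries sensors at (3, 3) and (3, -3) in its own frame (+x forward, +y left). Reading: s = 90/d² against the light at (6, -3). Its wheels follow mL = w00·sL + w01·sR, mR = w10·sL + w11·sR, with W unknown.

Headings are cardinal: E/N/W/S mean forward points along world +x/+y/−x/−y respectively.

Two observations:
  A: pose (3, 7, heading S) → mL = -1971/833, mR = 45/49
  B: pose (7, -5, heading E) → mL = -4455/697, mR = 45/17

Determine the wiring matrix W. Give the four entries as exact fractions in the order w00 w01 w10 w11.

-1 -1/2 1/2 0

obs A: pose=(3,7,S) → sL=90/49, sR=18/17, mL=-1971/833, mR=45/49
obs B: pose=(7,-5,E) → sL=90/17, sR=90/41, mL=-4455/697, mR=45/17
sensor matrix S = [[90/49, 18/17], [90/17, 90/41]]; det S = -913680/580601
solve [mL_A; mL_B] = S·[w00; w01] and [mR_A; mR_B] = S·[w10; w11]:
  w00 = -1, w01 = -1/2, w10 = 1/2, w11 = 0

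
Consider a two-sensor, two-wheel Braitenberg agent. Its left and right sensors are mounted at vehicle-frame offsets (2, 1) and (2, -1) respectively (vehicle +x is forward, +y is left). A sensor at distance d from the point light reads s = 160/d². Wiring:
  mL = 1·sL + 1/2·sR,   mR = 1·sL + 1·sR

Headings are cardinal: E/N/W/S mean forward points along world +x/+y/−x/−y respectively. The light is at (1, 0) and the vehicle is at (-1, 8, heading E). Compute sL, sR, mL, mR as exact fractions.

left sensor world pos  = (1, 9); dL² = 81
right sensor world pos = (1, 7); dR² = 49
sL = 160/81 = 160/81
sR = 160/49 = 160/49
mL = 1·sL + 1/2·sR = 14320/3969
mR = 1·sL + 1·sR = 20800/3969

160/81 160/49 14320/3969 20800/3969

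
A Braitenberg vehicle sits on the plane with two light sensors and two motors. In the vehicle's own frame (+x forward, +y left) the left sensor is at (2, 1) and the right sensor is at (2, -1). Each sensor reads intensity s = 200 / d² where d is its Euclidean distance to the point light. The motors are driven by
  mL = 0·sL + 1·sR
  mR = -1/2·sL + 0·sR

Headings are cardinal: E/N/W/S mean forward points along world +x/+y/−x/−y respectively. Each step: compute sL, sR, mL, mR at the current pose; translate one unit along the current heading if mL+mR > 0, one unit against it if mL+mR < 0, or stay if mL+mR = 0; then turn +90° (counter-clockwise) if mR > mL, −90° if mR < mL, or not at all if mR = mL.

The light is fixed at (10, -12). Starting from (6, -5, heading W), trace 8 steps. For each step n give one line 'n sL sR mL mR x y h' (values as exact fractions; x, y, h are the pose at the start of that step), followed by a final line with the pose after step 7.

0 25/9 2 2 -25/18 6 -5 W
1 200/117 200/97 200/97 -100/117 5 -5 N
2 20/9 100/29 100/29 -10/9 5 -4 E
3 40/9 200/61 200/61 -20/9 6 -4 S
4 25/9 2 2 -25/18 6 -5 W
5 200/117 200/97 200/97 -100/117 5 -5 N
6 20/9 100/29 100/29 -10/9 5 -4 E
7 40/9 200/61 200/61 -20/9 6 -4 S
final 6 -5 W

n=0: pose=(6,-5,W); sL=25/9, sR=2; mL=2, mR=-25/18; mL+mR=11/18 → advance +1; mR−mL=-61/18 → turn -1·90°
n=1: pose=(5,-5,N); sL=200/117, sR=200/97; mL=200/97, mR=-100/117; mL+mR=13700/11349 → advance +1; mR−mL=-33100/11349 → turn -1·90°
n=2: pose=(5,-4,E); sL=20/9, sR=100/29; mL=100/29, mR=-10/9; mL+mR=610/261 → advance +1; mR−mL=-1190/261 → turn -1·90°
n=3: pose=(6,-4,S); sL=40/9, sR=200/61; mL=200/61, mR=-20/9; mL+mR=580/549 → advance +1; mR−mL=-3020/549 → turn -1·90°
n=4: pose=(6,-5,W); sL=25/9, sR=2; mL=2, mR=-25/18; mL+mR=11/18 → advance +1; mR−mL=-61/18 → turn -1·90°
n=5: pose=(5,-5,N); sL=200/117, sR=200/97; mL=200/97, mR=-100/117; mL+mR=13700/11349 → advance +1; mR−mL=-33100/11349 → turn -1·90°
n=6: pose=(5,-4,E); sL=20/9, sR=100/29; mL=100/29, mR=-10/9; mL+mR=610/261 → advance +1; mR−mL=-1190/261 → turn -1·90°
n=7: pose=(6,-4,S); sL=40/9, sR=200/61; mL=200/61, mR=-20/9; mL+mR=580/549 → advance +1; mR−mL=-3020/549 → turn -1·90°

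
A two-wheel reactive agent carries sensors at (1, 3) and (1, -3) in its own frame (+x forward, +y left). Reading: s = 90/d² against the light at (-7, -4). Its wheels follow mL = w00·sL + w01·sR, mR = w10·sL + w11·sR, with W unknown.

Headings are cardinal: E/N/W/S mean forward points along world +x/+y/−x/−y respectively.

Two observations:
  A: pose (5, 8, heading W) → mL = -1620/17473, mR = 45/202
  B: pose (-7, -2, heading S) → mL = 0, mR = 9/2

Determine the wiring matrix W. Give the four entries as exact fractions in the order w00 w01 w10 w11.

-1/2 1/2 1/2 0

obs A: pose=(5,8,W) → sL=45/101, sR=45/173, mL=-1620/17473, mR=45/202
obs B: pose=(-7,-2,S) → sL=9, sR=9, mL=0, mR=9/2
sensor matrix S = [[45/101, 45/173], [9, 9]]; det S = 29160/17473
solve [mL_A; mL_B] = S·[w00; w01] and [mR_A; mR_B] = S·[w10; w11]:
  w00 = -1/2, w01 = 1/2, w10 = 1/2, w11 = 0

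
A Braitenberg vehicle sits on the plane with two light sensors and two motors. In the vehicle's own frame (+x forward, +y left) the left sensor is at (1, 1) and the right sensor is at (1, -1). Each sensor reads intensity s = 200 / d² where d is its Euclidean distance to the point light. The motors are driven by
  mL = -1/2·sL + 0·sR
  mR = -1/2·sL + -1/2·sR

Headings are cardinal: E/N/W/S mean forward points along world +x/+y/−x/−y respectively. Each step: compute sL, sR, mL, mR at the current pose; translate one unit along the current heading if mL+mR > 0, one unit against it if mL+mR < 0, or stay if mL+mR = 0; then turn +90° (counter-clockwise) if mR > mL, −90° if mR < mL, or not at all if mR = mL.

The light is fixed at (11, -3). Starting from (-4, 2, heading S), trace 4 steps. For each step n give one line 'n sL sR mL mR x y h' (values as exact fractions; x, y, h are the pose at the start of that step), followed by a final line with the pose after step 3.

0 50/53 25/34 -25/53 -3025/3604 -4 2 S
1 200/281 40/61 -100/281 -11720/17141 -4 3 W
2 100/137 100/109 -50/137 -12300/14933 -3 3 N
3 40/41 40/37 -20/41 -1560/1517 -3 2 E
final -4 2 S

n=0: pose=(-4,2,S); sL=50/53, sR=25/34; mL=-25/53, mR=-3025/3604; mL+mR=-4725/3604 → advance -1; mR−mL=-25/68 → turn -1·90°
n=1: pose=(-4,3,W); sL=200/281, sR=40/61; mL=-100/281, mR=-11720/17141; mL+mR=-17820/17141 → advance -1; mR−mL=-20/61 → turn -1·90°
n=2: pose=(-3,3,N); sL=100/137, sR=100/109; mL=-50/137, mR=-12300/14933; mL+mR=-17750/14933 → advance -1; mR−mL=-50/109 → turn -1·90°
n=3: pose=(-3,2,E); sL=40/41, sR=40/37; mL=-20/41, mR=-1560/1517; mL+mR=-2300/1517 → advance -1; mR−mL=-20/37 → turn -1·90°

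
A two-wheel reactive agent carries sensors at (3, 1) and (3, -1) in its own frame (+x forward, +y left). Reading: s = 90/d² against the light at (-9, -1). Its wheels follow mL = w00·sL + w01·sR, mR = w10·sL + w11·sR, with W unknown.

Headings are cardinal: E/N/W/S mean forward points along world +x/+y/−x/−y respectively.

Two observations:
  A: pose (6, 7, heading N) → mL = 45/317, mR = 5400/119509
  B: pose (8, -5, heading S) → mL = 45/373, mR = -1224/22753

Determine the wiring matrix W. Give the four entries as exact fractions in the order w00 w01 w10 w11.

obs A: pose=(6,7,N) → sL=90/317, sR=90/377, mL=45/317, mR=5400/119509
obs B: pose=(8,-5,S) → sL=90/373, sR=18/61, mL=45/373, mR=-1224/22753
sensor matrix S = [[90/317, 90/377], [90/373, 18/61]]; det S = 71176320/2719188277
solve [mL_A; mL_B] = S·[w00; w01] and [mR_A; mR_B] = S·[w10; w11]:
  w00 = 1/2, w01 = 0, w10 = 1, w11 = -1

1/2 0 1 -1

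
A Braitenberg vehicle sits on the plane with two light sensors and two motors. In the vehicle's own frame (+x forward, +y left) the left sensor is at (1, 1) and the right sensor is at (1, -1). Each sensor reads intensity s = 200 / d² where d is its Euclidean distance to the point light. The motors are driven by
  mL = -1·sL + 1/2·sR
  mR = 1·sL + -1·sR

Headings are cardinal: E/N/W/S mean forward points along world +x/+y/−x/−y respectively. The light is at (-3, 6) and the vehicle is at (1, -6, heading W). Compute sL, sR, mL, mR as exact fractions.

left sensor world pos  = (0, -7); dL² = 178
right sensor world pos = (0, -5); dR² = 130
sL = 200/178 = 100/89
sR = 200/130 = 20/13
mL = -1·sL + 1/2·sR = -410/1157
mR = 1·sL + -1·sR = -480/1157

100/89 20/13 -410/1157 -480/1157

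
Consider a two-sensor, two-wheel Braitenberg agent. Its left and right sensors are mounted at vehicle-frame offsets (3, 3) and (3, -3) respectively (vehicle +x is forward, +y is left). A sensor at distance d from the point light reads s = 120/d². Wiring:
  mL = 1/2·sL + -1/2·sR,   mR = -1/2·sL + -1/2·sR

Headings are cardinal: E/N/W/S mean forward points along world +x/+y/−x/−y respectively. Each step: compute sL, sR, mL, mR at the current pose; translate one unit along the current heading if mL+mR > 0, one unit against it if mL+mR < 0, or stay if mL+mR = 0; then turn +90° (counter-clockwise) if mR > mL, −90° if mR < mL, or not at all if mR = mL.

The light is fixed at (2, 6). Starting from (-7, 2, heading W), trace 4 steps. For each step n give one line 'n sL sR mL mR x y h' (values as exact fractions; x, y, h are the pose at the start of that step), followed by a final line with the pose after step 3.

n=0: pose=(-7,2,W); sL=120/193, sR=24/29; mL=-576/5597, mR=-4056/5597; mL+mR=-24/29 → advance -1; mR−mL=-120/193 → turn -1·90°
n=1: pose=(-6,2,N); sL=60/61, sR=60/13; mL=-1440/793, mR=-2220/793; mL+mR=-60/13 → advance -1; mR−mL=-60/61 → turn -1·90°
n=2: pose=(-6,1,E); sL=120/29, sR=120/89; mL=3600/2581, mR=-7080/2581; mL+mR=-120/89 → advance -1; mR−mL=-120/29 → turn -1·90°
n=3: pose=(-7,1,S); sL=6/5, sR=15/26; mL=81/260, mR=-231/260; mL+mR=-15/26 → advance -1; mR−mL=-6/5 → turn -1·90°

0 120/193 24/29 -576/5597 -4056/5597 -7 2 W
1 60/61 60/13 -1440/793 -2220/793 -6 2 N
2 120/29 120/89 3600/2581 -7080/2581 -6 1 E
3 6/5 15/26 81/260 -231/260 -7 1 S
final -7 2 W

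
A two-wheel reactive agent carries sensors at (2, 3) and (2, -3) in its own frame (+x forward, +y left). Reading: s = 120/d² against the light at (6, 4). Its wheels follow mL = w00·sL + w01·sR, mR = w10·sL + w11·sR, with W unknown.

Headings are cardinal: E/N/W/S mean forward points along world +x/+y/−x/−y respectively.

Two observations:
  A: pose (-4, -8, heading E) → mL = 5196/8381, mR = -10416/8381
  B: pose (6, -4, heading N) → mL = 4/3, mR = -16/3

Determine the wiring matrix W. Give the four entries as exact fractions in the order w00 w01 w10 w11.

1 -1/2 -1 -1

obs A: pose=(-4,-8,E) → sL=24/29, sR=120/289, mL=5196/8381, mR=-10416/8381
obs B: pose=(6,-4,N) → sL=8/3, sR=8/3, mL=4/3, mR=-16/3
sensor matrix S = [[24/29, 120/289], [8/3, 8/3]]; det S = 9216/8381
solve [mL_A; mL_B] = S·[w00; w01] and [mR_A; mR_B] = S·[w10; w11]:
  w00 = 1, w01 = -1/2, w10 = -1, w11 = -1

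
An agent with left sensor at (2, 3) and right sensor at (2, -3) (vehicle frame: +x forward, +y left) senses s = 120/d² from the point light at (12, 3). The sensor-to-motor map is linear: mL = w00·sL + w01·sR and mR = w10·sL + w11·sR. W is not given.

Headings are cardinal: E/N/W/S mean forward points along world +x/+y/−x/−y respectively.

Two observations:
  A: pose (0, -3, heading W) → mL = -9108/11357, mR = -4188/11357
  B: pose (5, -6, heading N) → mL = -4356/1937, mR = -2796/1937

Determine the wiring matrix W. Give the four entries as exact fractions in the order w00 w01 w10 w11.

obs A: pose=(0,-3,W) → sL=120/277, sR=24/41, mL=-9108/11357, mR=-4188/11357
obs B: pose=(5,-6,N) → sL=120/149, sR=24/13, mL=-4356/1937, mR=-2796/1937
sensor matrix S = [[120/277, 24/41], [120/149, 24/13]]; det S = 7223040/21998509
solve [mL_A; mL_B] = S·[w00; w01] and [mR_A; mR_B] = S·[w10; w11]:
  w00 = -1/2, w01 = -1, w10 = 1/2, w11 = -1

-1/2 -1 1/2 -1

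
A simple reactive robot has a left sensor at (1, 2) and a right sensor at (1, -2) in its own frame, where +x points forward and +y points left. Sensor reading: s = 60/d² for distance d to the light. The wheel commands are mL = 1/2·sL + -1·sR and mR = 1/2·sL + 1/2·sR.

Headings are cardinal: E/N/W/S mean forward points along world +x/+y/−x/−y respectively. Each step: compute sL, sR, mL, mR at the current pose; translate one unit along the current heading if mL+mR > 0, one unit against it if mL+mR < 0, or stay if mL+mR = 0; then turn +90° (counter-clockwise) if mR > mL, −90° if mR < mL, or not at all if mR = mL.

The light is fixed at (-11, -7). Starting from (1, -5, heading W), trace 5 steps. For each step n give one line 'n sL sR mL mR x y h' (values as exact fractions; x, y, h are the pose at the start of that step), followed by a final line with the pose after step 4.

n=0: pose=(1,-5,W); sL=60/121, sR=60/137; mL=-3150/16577, mR=7740/16577; mL+mR=4590/16577 → advance +1; mR−mL=90/137 → turn +1·90°
n=1: pose=(0,-5,S); sL=6/17, sR=30/41; mL=-387/697, mR=378/697; mL+mR=-9/697 → advance -1; mR−mL=45/41 → turn +1·90°
n=2: pose=(0,-4,E); sL=60/169, sR=12/29; mL=-1158/4901, mR=1884/4901; mL+mR=726/4901 → advance +1; mR−mL=18/29 → turn +1·90°
n=3: pose=(1,-4,N); sL=15/29, sR=15/53; mL=-75/3074, mR=615/1537; mL+mR=1155/3074 → advance +1; mR−mL=45/106 → turn +1·90°
n=4: pose=(1,-3,W); sL=12/25, sR=60/157; mL=-558/3925, mR=1692/3925; mL+mR=1134/3925 → advance +1; mR−mL=90/157 → turn +1·90°

0 60/121 60/137 -3150/16577 7740/16577 1 -5 W
1 6/17 30/41 -387/697 378/697 0 -5 S
2 60/169 12/29 -1158/4901 1884/4901 0 -4 E
3 15/29 15/53 -75/3074 615/1537 1 -4 N
4 12/25 60/157 -558/3925 1692/3925 1 -3 W
final 0 -3 S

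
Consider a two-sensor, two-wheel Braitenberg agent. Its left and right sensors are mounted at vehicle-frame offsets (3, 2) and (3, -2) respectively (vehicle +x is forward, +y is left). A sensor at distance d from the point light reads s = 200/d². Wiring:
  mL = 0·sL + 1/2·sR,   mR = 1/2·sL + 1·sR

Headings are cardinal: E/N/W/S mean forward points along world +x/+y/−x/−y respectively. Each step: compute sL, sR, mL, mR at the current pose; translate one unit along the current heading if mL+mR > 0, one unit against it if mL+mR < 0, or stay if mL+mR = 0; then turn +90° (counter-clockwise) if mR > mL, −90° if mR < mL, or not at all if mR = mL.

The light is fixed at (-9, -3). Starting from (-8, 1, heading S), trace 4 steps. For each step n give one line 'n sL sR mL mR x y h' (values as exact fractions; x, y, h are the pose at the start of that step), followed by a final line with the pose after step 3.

0 20 100 50 110 -8 1 S
1 200/41 200/17 100/17 9900/697 -8 0 E
2 50/9 50/13 25/13 775/117 -7 0 N
3 40 200/37 100/37 940/37 -7 1 W
final -8 1 S

n=0: pose=(-8,1,S); sL=20, sR=100; mL=50, mR=110; mL+mR=160 → advance +1; mR−mL=60 → turn +1·90°
n=1: pose=(-8,0,E); sL=200/41, sR=200/17; mL=100/17, mR=9900/697; mL+mR=14000/697 → advance +1; mR−mL=5800/697 → turn +1·90°
n=2: pose=(-7,0,N); sL=50/9, sR=50/13; mL=25/13, mR=775/117; mL+mR=1000/117 → advance +1; mR−mL=550/117 → turn +1·90°
n=3: pose=(-7,1,W); sL=40, sR=200/37; mL=100/37, mR=940/37; mL+mR=1040/37 → advance +1; mR−mL=840/37 → turn +1·90°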